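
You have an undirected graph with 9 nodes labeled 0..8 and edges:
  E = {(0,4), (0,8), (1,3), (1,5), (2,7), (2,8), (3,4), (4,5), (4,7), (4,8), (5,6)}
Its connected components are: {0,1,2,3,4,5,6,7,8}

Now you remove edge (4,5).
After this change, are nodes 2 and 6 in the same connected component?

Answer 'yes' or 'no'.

Initial components: {0,1,2,3,4,5,6,7,8}
Removing edge (4,5): not a bridge — component count unchanged at 1.
New components: {0,1,2,3,4,5,6,7,8}
Are 2 and 6 in the same component? yes

Answer: yes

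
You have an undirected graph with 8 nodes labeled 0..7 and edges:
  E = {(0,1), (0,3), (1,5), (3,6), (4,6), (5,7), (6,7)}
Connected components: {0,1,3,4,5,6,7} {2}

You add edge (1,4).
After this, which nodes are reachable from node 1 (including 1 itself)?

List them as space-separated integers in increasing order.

Before: nodes reachable from 1: {0,1,3,4,5,6,7}
Adding (1,4): both endpoints already in same component. Reachability from 1 unchanged.
After: nodes reachable from 1: {0,1,3,4,5,6,7}

Answer: 0 1 3 4 5 6 7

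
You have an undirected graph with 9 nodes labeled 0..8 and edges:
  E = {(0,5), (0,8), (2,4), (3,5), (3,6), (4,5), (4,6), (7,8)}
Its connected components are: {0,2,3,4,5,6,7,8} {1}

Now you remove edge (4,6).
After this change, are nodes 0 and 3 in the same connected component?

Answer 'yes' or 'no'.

Answer: yes

Derivation:
Initial components: {0,2,3,4,5,6,7,8} {1}
Removing edge (4,6): not a bridge — component count unchanged at 2.
New components: {0,2,3,4,5,6,7,8} {1}
Are 0 and 3 in the same component? yes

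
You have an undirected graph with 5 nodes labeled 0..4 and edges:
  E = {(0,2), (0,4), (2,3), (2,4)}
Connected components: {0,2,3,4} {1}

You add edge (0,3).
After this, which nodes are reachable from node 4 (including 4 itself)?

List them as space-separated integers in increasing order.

Answer: 0 2 3 4

Derivation:
Before: nodes reachable from 4: {0,2,3,4}
Adding (0,3): both endpoints already in same component. Reachability from 4 unchanged.
After: nodes reachable from 4: {0,2,3,4}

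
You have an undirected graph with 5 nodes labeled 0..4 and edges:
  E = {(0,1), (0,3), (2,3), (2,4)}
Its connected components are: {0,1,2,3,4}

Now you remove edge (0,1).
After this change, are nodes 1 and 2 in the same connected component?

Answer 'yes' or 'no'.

Answer: no

Derivation:
Initial components: {0,1,2,3,4}
Removing edge (0,1): it was a bridge — component count 1 -> 2.
New components: {0,2,3,4} {1}
Are 1 and 2 in the same component? no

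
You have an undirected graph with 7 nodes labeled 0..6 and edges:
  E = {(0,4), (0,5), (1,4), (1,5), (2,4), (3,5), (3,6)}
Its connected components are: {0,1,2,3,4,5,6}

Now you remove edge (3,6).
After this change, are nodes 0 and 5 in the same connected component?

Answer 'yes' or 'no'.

Initial components: {0,1,2,3,4,5,6}
Removing edge (3,6): it was a bridge — component count 1 -> 2.
New components: {0,1,2,3,4,5} {6}
Are 0 and 5 in the same component? yes

Answer: yes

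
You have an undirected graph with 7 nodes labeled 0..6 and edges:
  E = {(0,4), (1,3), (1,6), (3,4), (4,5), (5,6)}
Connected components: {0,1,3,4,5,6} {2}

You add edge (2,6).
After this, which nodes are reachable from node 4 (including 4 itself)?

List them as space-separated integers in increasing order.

Answer: 0 1 2 3 4 5 6

Derivation:
Before: nodes reachable from 4: {0,1,3,4,5,6}
Adding (2,6): merges 4's component with another. Reachability grows.
After: nodes reachable from 4: {0,1,2,3,4,5,6}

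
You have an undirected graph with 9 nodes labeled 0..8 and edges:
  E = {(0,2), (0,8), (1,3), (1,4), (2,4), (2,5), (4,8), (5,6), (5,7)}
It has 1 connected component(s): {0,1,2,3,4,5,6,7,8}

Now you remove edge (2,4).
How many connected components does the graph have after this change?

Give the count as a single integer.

Answer: 1

Derivation:
Initial component count: 1
Remove (2,4): not a bridge. Count unchanged: 1.
  After removal, components: {0,1,2,3,4,5,6,7,8}
New component count: 1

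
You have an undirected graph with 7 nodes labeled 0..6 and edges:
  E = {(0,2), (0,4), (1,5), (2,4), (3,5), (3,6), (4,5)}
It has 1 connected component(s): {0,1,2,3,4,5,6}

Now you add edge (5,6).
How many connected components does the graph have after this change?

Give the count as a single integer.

Answer: 1

Derivation:
Initial component count: 1
Add (5,6): endpoints already in same component. Count unchanged: 1.
New component count: 1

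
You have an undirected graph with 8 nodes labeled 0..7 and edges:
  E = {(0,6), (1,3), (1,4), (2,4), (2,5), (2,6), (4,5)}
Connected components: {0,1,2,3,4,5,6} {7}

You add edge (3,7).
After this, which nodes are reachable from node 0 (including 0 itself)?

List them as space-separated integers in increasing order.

Answer: 0 1 2 3 4 5 6 7

Derivation:
Before: nodes reachable from 0: {0,1,2,3,4,5,6}
Adding (3,7): merges 0's component with another. Reachability grows.
After: nodes reachable from 0: {0,1,2,3,4,5,6,7}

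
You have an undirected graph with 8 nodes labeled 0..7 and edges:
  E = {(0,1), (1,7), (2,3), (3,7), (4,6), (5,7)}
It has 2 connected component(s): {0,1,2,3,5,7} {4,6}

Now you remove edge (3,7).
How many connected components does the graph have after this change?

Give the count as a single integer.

Answer: 3

Derivation:
Initial component count: 2
Remove (3,7): it was a bridge. Count increases: 2 -> 3.
  After removal, components: {0,1,5,7} {2,3} {4,6}
New component count: 3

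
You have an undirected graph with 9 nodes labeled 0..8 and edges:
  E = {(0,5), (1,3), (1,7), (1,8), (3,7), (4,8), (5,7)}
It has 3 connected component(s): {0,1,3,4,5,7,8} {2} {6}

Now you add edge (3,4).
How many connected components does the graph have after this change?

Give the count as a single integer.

Answer: 3

Derivation:
Initial component count: 3
Add (3,4): endpoints already in same component. Count unchanged: 3.
New component count: 3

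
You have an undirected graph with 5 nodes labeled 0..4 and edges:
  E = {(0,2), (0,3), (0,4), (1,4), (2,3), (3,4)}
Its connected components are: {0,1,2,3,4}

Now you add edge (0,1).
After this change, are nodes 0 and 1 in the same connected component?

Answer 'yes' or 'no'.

Answer: yes

Derivation:
Initial components: {0,1,2,3,4}
Adding edge (0,1): both already in same component {0,1,2,3,4}. No change.
New components: {0,1,2,3,4}
Are 0 and 1 in the same component? yes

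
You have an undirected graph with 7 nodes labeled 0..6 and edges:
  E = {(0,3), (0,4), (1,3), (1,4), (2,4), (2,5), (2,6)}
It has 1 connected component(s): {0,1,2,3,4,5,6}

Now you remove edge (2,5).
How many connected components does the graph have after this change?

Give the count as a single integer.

Answer: 2

Derivation:
Initial component count: 1
Remove (2,5): it was a bridge. Count increases: 1 -> 2.
  After removal, components: {0,1,2,3,4,6} {5}
New component count: 2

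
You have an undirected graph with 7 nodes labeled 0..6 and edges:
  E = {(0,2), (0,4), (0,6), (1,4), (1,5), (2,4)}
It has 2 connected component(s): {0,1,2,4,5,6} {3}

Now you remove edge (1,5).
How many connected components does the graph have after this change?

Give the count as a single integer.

Initial component count: 2
Remove (1,5): it was a bridge. Count increases: 2 -> 3.
  After removal, components: {0,1,2,4,6} {3} {5}
New component count: 3

Answer: 3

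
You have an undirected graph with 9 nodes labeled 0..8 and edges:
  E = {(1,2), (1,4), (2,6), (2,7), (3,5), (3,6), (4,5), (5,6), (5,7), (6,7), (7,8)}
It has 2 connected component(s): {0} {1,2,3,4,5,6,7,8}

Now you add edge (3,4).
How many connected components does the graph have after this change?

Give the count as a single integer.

Initial component count: 2
Add (3,4): endpoints already in same component. Count unchanged: 2.
New component count: 2

Answer: 2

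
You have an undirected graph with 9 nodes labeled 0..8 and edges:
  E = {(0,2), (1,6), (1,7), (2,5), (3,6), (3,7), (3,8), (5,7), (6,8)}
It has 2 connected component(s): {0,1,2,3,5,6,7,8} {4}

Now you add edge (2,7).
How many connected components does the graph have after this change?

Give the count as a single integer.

Answer: 2

Derivation:
Initial component count: 2
Add (2,7): endpoints already in same component. Count unchanged: 2.
New component count: 2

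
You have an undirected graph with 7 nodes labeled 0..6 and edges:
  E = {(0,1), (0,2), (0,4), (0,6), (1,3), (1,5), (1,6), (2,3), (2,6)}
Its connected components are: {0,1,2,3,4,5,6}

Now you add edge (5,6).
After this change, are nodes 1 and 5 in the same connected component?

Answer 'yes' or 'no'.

Initial components: {0,1,2,3,4,5,6}
Adding edge (5,6): both already in same component {0,1,2,3,4,5,6}. No change.
New components: {0,1,2,3,4,5,6}
Are 1 and 5 in the same component? yes

Answer: yes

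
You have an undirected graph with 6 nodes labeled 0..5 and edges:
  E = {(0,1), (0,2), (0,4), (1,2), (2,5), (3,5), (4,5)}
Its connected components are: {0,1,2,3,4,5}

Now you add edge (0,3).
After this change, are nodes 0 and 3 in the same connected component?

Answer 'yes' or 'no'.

Answer: yes

Derivation:
Initial components: {0,1,2,3,4,5}
Adding edge (0,3): both already in same component {0,1,2,3,4,5}. No change.
New components: {0,1,2,3,4,5}
Are 0 and 3 in the same component? yes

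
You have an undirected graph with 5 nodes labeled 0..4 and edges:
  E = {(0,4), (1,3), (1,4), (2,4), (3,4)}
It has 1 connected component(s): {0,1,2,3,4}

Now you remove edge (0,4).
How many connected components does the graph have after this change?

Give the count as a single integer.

Initial component count: 1
Remove (0,4): it was a bridge. Count increases: 1 -> 2.
  After removal, components: {0} {1,2,3,4}
New component count: 2

Answer: 2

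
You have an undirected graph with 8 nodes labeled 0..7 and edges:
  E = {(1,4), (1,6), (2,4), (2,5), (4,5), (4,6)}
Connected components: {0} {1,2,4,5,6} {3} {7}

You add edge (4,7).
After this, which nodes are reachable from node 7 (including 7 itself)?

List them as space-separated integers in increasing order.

Before: nodes reachable from 7: {7}
Adding (4,7): merges 7's component with another. Reachability grows.
After: nodes reachable from 7: {1,2,4,5,6,7}

Answer: 1 2 4 5 6 7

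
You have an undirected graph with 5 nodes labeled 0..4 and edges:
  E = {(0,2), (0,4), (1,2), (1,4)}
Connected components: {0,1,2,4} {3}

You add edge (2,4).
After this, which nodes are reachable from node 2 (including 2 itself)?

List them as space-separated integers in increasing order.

Answer: 0 1 2 4

Derivation:
Before: nodes reachable from 2: {0,1,2,4}
Adding (2,4): both endpoints already in same component. Reachability from 2 unchanged.
After: nodes reachable from 2: {0,1,2,4}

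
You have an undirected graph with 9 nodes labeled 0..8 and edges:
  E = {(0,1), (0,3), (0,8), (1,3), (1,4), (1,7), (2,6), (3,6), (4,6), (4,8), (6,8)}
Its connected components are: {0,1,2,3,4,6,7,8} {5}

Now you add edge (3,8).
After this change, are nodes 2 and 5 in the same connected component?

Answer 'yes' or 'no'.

Initial components: {0,1,2,3,4,6,7,8} {5}
Adding edge (3,8): both already in same component {0,1,2,3,4,6,7,8}. No change.
New components: {0,1,2,3,4,6,7,8} {5}
Are 2 and 5 in the same component? no

Answer: no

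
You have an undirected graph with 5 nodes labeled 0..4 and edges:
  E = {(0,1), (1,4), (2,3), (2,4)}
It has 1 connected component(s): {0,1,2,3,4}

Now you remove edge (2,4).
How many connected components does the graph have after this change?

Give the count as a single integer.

Initial component count: 1
Remove (2,4): it was a bridge. Count increases: 1 -> 2.
  After removal, components: {0,1,4} {2,3}
New component count: 2

Answer: 2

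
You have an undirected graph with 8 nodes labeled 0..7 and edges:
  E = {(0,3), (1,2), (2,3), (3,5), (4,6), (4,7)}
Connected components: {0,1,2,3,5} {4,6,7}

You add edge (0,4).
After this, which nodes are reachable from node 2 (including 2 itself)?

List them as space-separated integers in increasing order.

Before: nodes reachable from 2: {0,1,2,3,5}
Adding (0,4): merges 2's component with another. Reachability grows.
After: nodes reachable from 2: {0,1,2,3,4,5,6,7}

Answer: 0 1 2 3 4 5 6 7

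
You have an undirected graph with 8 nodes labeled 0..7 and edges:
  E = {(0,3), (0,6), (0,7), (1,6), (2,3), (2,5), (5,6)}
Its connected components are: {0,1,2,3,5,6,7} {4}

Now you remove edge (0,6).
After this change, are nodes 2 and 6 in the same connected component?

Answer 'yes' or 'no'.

Initial components: {0,1,2,3,5,6,7} {4}
Removing edge (0,6): not a bridge — component count unchanged at 2.
New components: {0,1,2,3,5,6,7} {4}
Are 2 and 6 in the same component? yes

Answer: yes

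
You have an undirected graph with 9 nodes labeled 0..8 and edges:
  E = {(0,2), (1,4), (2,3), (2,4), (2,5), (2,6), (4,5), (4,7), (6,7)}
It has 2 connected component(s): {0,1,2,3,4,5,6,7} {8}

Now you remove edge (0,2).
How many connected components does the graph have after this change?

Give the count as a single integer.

Answer: 3

Derivation:
Initial component count: 2
Remove (0,2): it was a bridge. Count increases: 2 -> 3.
  After removal, components: {0} {1,2,3,4,5,6,7} {8}
New component count: 3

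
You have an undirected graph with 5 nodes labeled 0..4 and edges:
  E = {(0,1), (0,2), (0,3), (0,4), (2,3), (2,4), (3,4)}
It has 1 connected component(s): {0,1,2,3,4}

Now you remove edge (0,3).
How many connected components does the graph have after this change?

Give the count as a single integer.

Answer: 1

Derivation:
Initial component count: 1
Remove (0,3): not a bridge. Count unchanged: 1.
  After removal, components: {0,1,2,3,4}
New component count: 1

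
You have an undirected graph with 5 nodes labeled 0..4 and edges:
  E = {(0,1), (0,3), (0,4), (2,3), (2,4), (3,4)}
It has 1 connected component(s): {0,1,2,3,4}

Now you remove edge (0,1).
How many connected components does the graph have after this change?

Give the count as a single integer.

Initial component count: 1
Remove (0,1): it was a bridge. Count increases: 1 -> 2.
  After removal, components: {0,2,3,4} {1}
New component count: 2

Answer: 2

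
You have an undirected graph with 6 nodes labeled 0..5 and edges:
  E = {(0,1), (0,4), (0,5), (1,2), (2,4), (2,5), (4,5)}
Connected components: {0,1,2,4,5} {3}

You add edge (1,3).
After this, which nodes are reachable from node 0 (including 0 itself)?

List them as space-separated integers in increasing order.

Before: nodes reachable from 0: {0,1,2,4,5}
Adding (1,3): merges 0's component with another. Reachability grows.
After: nodes reachable from 0: {0,1,2,3,4,5}

Answer: 0 1 2 3 4 5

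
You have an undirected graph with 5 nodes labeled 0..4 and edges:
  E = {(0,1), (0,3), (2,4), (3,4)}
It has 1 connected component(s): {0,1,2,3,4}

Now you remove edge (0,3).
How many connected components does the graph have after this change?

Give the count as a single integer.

Answer: 2

Derivation:
Initial component count: 1
Remove (0,3): it was a bridge. Count increases: 1 -> 2.
  After removal, components: {0,1} {2,3,4}
New component count: 2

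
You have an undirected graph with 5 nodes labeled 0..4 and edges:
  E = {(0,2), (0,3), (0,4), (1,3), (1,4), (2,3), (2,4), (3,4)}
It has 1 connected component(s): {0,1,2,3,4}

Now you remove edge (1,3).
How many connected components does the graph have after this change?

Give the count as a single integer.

Initial component count: 1
Remove (1,3): not a bridge. Count unchanged: 1.
  After removal, components: {0,1,2,3,4}
New component count: 1

Answer: 1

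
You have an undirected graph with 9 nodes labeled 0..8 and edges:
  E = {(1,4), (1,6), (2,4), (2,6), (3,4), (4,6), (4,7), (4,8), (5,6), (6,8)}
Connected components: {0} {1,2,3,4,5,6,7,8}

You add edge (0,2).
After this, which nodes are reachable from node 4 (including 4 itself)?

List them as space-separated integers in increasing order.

Before: nodes reachable from 4: {1,2,3,4,5,6,7,8}
Adding (0,2): merges 4's component with another. Reachability grows.
After: nodes reachable from 4: {0,1,2,3,4,5,6,7,8}

Answer: 0 1 2 3 4 5 6 7 8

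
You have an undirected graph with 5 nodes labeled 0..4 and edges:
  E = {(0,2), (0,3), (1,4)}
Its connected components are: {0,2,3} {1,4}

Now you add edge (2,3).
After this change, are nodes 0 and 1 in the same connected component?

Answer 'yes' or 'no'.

Initial components: {0,2,3} {1,4}
Adding edge (2,3): both already in same component {0,2,3}. No change.
New components: {0,2,3} {1,4}
Are 0 and 1 in the same component? no

Answer: no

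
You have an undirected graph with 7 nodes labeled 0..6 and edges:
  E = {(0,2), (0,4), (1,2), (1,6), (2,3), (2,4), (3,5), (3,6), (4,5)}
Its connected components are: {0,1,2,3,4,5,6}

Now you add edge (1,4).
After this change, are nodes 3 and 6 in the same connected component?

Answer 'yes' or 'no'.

Initial components: {0,1,2,3,4,5,6}
Adding edge (1,4): both already in same component {0,1,2,3,4,5,6}. No change.
New components: {0,1,2,3,4,5,6}
Are 3 and 6 in the same component? yes

Answer: yes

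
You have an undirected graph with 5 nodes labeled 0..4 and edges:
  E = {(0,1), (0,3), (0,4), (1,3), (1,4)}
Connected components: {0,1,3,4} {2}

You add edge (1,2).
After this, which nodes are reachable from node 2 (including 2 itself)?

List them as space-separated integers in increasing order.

Answer: 0 1 2 3 4

Derivation:
Before: nodes reachable from 2: {2}
Adding (1,2): merges 2's component with another. Reachability grows.
After: nodes reachable from 2: {0,1,2,3,4}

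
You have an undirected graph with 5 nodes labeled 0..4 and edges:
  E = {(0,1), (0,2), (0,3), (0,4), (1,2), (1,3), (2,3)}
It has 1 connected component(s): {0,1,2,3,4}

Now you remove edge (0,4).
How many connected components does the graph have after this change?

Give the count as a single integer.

Initial component count: 1
Remove (0,4): it was a bridge. Count increases: 1 -> 2.
  After removal, components: {0,1,2,3} {4}
New component count: 2

Answer: 2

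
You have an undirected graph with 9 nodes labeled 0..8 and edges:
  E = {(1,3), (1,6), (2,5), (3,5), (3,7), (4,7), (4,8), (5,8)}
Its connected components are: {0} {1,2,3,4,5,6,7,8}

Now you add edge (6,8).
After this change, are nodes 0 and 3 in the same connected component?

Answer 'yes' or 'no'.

Answer: no

Derivation:
Initial components: {0} {1,2,3,4,5,6,7,8}
Adding edge (6,8): both already in same component {1,2,3,4,5,6,7,8}. No change.
New components: {0} {1,2,3,4,5,6,7,8}
Are 0 and 3 in the same component? no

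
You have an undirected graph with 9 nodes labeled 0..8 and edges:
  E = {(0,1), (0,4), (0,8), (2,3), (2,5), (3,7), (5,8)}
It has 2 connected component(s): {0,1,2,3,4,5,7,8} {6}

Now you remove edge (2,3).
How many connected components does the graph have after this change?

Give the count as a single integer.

Initial component count: 2
Remove (2,3): it was a bridge. Count increases: 2 -> 3.
  After removal, components: {0,1,2,4,5,8} {3,7} {6}
New component count: 3

Answer: 3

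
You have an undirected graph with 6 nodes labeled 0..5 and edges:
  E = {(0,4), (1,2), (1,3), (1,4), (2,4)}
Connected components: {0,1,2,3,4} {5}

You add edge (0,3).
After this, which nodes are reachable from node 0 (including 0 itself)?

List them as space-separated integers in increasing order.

Before: nodes reachable from 0: {0,1,2,3,4}
Adding (0,3): both endpoints already in same component. Reachability from 0 unchanged.
After: nodes reachable from 0: {0,1,2,3,4}

Answer: 0 1 2 3 4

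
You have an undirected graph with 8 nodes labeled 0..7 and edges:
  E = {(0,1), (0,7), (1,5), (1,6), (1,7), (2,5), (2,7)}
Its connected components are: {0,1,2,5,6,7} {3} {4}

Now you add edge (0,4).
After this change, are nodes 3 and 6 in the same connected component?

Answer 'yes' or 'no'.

Answer: no

Derivation:
Initial components: {0,1,2,5,6,7} {3} {4}
Adding edge (0,4): merges {0,1,2,5,6,7} and {4}.
New components: {0,1,2,4,5,6,7} {3}
Are 3 and 6 in the same component? no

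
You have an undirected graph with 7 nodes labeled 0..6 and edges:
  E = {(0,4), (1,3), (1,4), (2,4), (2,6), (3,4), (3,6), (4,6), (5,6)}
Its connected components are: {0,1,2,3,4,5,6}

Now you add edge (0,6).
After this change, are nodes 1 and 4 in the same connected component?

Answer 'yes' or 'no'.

Initial components: {0,1,2,3,4,5,6}
Adding edge (0,6): both already in same component {0,1,2,3,4,5,6}. No change.
New components: {0,1,2,3,4,5,6}
Are 1 and 4 in the same component? yes

Answer: yes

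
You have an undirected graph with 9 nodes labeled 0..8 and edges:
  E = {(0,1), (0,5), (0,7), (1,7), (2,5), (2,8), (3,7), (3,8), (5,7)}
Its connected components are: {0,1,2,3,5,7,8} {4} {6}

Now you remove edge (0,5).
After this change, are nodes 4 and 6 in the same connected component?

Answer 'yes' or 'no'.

Initial components: {0,1,2,3,5,7,8} {4} {6}
Removing edge (0,5): not a bridge — component count unchanged at 3.
New components: {0,1,2,3,5,7,8} {4} {6}
Are 4 and 6 in the same component? no

Answer: no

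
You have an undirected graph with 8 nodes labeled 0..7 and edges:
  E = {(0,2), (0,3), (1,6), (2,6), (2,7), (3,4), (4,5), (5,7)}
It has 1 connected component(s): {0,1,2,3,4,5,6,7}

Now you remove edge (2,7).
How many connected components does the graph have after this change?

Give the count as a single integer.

Answer: 1

Derivation:
Initial component count: 1
Remove (2,7): not a bridge. Count unchanged: 1.
  After removal, components: {0,1,2,3,4,5,6,7}
New component count: 1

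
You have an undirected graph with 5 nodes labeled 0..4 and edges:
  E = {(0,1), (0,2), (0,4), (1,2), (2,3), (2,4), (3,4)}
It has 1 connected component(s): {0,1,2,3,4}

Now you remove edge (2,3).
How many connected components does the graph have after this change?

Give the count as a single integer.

Initial component count: 1
Remove (2,3): not a bridge. Count unchanged: 1.
  After removal, components: {0,1,2,3,4}
New component count: 1

Answer: 1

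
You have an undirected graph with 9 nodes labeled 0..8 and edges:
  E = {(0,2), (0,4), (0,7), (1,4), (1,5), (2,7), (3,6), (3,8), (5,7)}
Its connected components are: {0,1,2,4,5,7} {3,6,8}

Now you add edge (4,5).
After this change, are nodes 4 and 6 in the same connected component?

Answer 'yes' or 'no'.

Answer: no

Derivation:
Initial components: {0,1,2,4,5,7} {3,6,8}
Adding edge (4,5): both already in same component {0,1,2,4,5,7}. No change.
New components: {0,1,2,4,5,7} {3,6,8}
Are 4 and 6 in the same component? no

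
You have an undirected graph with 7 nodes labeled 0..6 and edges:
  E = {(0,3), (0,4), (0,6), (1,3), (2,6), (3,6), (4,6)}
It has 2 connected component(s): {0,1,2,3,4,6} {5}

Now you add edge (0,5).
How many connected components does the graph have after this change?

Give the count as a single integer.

Initial component count: 2
Add (0,5): merges two components. Count decreases: 2 -> 1.
New component count: 1

Answer: 1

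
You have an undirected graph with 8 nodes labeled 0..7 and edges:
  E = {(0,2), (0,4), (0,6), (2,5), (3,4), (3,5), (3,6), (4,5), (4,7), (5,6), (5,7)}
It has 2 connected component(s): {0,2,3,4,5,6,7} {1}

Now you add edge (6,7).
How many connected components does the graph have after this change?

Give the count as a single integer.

Initial component count: 2
Add (6,7): endpoints already in same component. Count unchanged: 2.
New component count: 2

Answer: 2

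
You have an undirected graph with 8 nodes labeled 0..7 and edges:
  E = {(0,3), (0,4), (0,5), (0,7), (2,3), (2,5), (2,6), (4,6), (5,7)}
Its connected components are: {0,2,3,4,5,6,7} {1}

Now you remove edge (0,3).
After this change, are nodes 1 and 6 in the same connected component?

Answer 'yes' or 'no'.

Answer: no

Derivation:
Initial components: {0,2,3,4,5,6,7} {1}
Removing edge (0,3): not a bridge — component count unchanged at 2.
New components: {0,2,3,4,5,6,7} {1}
Are 1 and 6 in the same component? no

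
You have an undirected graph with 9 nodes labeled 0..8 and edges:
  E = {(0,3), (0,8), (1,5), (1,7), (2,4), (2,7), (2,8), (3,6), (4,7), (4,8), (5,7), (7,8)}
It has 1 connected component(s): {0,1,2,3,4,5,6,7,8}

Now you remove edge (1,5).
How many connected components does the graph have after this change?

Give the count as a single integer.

Answer: 1

Derivation:
Initial component count: 1
Remove (1,5): not a bridge. Count unchanged: 1.
  After removal, components: {0,1,2,3,4,5,6,7,8}
New component count: 1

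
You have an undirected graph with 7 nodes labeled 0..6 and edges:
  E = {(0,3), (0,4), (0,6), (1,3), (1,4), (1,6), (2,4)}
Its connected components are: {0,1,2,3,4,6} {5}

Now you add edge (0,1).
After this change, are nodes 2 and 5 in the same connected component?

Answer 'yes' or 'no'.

Initial components: {0,1,2,3,4,6} {5}
Adding edge (0,1): both already in same component {0,1,2,3,4,6}. No change.
New components: {0,1,2,3,4,6} {5}
Are 2 and 5 in the same component? no

Answer: no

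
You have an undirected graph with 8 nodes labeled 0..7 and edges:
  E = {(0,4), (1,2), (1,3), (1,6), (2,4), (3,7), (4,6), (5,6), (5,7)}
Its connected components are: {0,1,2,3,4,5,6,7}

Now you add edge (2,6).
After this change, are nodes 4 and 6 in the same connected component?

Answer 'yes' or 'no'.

Answer: yes

Derivation:
Initial components: {0,1,2,3,4,5,6,7}
Adding edge (2,6): both already in same component {0,1,2,3,4,5,6,7}. No change.
New components: {0,1,2,3,4,5,6,7}
Are 4 and 6 in the same component? yes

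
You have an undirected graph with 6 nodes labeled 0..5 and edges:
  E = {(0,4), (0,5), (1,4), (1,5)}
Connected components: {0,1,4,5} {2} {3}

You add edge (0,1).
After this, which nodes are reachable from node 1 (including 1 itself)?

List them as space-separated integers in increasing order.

Answer: 0 1 4 5

Derivation:
Before: nodes reachable from 1: {0,1,4,5}
Adding (0,1): both endpoints already in same component. Reachability from 1 unchanged.
After: nodes reachable from 1: {0,1,4,5}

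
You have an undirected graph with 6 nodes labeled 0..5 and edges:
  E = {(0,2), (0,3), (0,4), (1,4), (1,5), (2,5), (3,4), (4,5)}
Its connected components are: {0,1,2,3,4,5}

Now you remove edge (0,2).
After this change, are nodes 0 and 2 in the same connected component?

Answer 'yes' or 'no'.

Answer: yes

Derivation:
Initial components: {0,1,2,3,4,5}
Removing edge (0,2): not a bridge — component count unchanged at 1.
New components: {0,1,2,3,4,5}
Are 0 and 2 in the same component? yes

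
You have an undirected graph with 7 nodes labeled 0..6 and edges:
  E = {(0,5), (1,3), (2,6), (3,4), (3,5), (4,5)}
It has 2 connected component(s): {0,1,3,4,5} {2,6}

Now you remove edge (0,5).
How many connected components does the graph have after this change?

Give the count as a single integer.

Initial component count: 2
Remove (0,5): it was a bridge. Count increases: 2 -> 3.
  After removal, components: {0} {1,3,4,5} {2,6}
New component count: 3

Answer: 3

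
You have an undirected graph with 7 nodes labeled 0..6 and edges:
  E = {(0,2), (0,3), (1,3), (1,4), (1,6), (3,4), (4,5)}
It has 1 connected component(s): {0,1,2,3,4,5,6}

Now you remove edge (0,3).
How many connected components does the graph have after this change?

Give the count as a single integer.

Answer: 2

Derivation:
Initial component count: 1
Remove (0,3): it was a bridge. Count increases: 1 -> 2.
  After removal, components: {0,2} {1,3,4,5,6}
New component count: 2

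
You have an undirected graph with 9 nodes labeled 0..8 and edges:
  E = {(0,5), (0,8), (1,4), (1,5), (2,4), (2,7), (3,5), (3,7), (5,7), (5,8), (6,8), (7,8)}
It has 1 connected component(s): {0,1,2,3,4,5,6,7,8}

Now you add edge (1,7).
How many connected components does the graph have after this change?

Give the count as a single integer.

Answer: 1

Derivation:
Initial component count: 1
Add (1,7): endpoints already in same component. Count unchanged: 1.
New component count: 1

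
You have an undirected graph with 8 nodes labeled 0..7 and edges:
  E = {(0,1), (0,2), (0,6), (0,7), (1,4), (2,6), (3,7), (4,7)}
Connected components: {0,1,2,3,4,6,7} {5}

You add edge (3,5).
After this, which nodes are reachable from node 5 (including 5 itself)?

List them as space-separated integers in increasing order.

Answer: 0 1 2 3 4 5 6 7

Derivation:
Before: nodes reachable from 5: {5}
Adding (3,5): merges 5's component with another. Reachability grows.
After: nodes reachable from 5: {0,1,2,3,4,5,6,7}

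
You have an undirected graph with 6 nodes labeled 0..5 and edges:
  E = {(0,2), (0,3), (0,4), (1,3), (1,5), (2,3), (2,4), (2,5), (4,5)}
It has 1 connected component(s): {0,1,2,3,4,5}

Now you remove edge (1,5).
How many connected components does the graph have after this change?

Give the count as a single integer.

Answer: 1

Derivation:
Initial component count: 1
Remove (1,5): not a bridge. Count unchanged: 1.
  After removal, components: {0,1,2,3,4,5}
New component count: 1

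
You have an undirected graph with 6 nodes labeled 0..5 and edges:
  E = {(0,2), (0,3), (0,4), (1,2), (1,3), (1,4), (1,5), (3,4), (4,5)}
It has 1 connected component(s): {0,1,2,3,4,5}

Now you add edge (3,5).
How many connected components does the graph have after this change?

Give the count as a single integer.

Answer: 1

Derivation:
Initial component count: 1
Add (3,5): endpoints already in same component. Count unchanged: 1.
New component count: 1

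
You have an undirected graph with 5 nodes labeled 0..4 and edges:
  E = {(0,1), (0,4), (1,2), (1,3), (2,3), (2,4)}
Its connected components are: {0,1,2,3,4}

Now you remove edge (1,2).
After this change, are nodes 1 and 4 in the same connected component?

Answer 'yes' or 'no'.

Initial components: {0,1,2,3,4}
Removing edge (1,2): not a bridge — component count unchanged at 1.
New components: {0,1,2,3,4}
Are 1 and 4 in the same component? yes

Answer: yes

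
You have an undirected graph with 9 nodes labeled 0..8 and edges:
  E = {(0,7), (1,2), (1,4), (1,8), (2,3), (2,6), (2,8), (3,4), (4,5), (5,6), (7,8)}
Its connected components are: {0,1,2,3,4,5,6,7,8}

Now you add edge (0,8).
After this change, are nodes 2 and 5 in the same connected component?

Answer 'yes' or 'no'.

Initial components: {0,1,2,3,4,5,6,7,8}
Adding edge (0,8): both already in same component {0,1,2,3,4,5,6,7,8}. No change.
New components: {0,1,2,3,4,5,6,7,8}
Are 2 and 5 in the same component? yes

Answer: yes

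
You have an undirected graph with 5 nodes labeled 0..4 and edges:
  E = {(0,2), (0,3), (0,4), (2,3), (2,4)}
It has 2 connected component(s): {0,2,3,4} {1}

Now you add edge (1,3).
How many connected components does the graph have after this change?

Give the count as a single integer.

Initial component count: 2
Add (1,3): merges two components. Count decreases: 2 -> 1.
New component count: 1

Answer: 1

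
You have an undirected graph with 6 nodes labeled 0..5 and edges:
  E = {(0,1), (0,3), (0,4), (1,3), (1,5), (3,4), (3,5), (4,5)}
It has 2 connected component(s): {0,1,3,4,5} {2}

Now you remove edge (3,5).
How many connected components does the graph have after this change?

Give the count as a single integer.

Initial component count: 2
Remove (3,5): not a bridge. Count unchanged: 2.
  After removal, components: {0,1,3,4,5} {2}
New component count: 2

Answer: 2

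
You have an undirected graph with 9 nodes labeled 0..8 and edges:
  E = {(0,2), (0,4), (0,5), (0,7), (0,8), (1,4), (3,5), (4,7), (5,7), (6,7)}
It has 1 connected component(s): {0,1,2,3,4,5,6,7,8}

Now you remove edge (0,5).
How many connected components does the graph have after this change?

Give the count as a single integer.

Initial component count: 1
Remove (0,5): not a bridge. Count unchanged: 1.
  After removal, components: {0,1,2,3,4,5,6,7,8}
New component count: 1

Answer: 1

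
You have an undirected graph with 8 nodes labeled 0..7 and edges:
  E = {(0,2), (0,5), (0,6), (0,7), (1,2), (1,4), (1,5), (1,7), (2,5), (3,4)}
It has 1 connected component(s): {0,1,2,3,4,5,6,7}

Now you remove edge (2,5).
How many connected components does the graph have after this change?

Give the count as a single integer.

Answer: 1

Derivation:
Initial component count: 1
Remove (2,5): not a bridge. Count unchanged: 1.
  After removal, components: {0,1,2,3,4,5,6,7}
New component count: 1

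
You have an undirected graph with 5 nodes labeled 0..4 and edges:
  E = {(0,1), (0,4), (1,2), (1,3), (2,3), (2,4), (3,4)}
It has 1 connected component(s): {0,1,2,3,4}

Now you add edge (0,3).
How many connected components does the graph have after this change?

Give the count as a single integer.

Answer: 1

Derivation:
Initial component count: 1
Add (0,3): endpoints already in same component. Count unchanged: 1.
New component count: 1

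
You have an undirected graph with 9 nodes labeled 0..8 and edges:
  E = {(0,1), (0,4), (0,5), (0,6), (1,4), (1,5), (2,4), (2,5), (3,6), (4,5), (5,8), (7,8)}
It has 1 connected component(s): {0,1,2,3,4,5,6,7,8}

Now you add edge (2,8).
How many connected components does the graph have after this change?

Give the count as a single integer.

Answer: 1

Derivation:
Initial component count: 1
Add (2,8): endpoints already in same component. Count unchanged: 1.
New component count: 1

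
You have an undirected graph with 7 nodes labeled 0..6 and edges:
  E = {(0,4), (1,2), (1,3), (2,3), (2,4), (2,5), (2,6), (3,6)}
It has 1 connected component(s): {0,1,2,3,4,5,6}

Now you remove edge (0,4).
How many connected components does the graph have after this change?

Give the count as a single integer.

Initial component count: 1
Remove (0,4): it was a bridge. Count increases: 1 -> 2.
  After removal, components: {0} {1,2,3,4,5,6}
New component count: 2

Answer: 2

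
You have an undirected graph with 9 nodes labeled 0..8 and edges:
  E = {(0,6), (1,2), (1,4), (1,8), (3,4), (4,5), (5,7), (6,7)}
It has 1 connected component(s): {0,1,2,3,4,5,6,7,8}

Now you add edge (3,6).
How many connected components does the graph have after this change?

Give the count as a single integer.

Initial component count: 1
Add (3,6): endpoints already in same component. Count unchanged: 1.
New component count: 1

Answer: 1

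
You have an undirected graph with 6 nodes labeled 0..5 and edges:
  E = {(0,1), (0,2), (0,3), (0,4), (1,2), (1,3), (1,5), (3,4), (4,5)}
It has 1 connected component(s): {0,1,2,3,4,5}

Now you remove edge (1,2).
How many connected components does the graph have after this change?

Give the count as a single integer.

Initial component count: 1
Remove (1,2): not a bridge. Count unchanged: 1.
  After removal, components: {0,1,2,3,4,5}
New component count: 1

Answer: 1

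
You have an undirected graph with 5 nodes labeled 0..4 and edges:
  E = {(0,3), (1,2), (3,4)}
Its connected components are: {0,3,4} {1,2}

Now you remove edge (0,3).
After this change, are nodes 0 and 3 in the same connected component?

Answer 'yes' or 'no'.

Initial components: {0,3,4} {1,2}
Removing edge (0,3): it was a bridge — component count 2 -> 3.
New components: {0} {1,2} {3,4}
Are 0 and 3 in the same component? no

Answer: no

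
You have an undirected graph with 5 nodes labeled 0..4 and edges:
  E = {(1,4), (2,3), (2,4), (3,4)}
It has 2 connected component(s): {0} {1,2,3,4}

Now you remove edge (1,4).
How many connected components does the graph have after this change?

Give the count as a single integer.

Initial component count: 2
Remove (1,4): it was a bridge. Count increases: 2 -> 3.
  After removal, components: {0} {1} {2,3,4}
New component count: 3

Answer: 3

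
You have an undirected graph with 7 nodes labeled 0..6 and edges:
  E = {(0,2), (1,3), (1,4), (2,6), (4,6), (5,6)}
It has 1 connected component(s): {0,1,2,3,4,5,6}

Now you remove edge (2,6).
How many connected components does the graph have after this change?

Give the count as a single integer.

Answer: 2

Derivation:
Initial component count: 1
Remove (2,6): it was a bridge. Count increases: 1 -> 2.
  After removal, components: {0,2} {1,3,4,5,6}
New component count: 2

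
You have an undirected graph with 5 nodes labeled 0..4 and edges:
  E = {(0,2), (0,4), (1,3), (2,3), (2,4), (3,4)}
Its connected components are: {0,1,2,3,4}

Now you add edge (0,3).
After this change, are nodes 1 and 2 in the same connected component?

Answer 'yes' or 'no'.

Initial components: {0,1,2,3,4}
Adding edge (0,3): both already in same component {0,1,2,3,4}. No change.
New components: {0,1,2,3,4}
Are 1 and 2 in the same component? yes

Answer: yes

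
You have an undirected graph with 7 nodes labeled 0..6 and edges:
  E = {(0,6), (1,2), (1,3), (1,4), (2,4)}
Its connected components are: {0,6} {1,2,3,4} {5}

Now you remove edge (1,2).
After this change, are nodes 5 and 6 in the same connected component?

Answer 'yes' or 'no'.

Answer: no

Derivation:
Initial components: {0,6} {1,2,3,4} {5}
Removing edge (1,2): not a bridge — component count unchanged at 3.
New components: {0,6} {1,2,3,4} {5}
Are 5 and 6 in the same component? no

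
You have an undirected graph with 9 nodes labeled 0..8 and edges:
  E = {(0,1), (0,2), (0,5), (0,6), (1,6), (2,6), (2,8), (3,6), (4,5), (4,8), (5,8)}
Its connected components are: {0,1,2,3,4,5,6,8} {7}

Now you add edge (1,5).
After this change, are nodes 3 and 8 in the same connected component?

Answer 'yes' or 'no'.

Initial components: {0,1,2,3,4,5,6,8} {7}
Adding edge (1,5): both already in same component {0,1,2,3,4,5,6,8}. No change.
New components: {0,1,2,3,4,5,6,8} {7}
Are 3 and 8 in the same component? yes

Answer: yes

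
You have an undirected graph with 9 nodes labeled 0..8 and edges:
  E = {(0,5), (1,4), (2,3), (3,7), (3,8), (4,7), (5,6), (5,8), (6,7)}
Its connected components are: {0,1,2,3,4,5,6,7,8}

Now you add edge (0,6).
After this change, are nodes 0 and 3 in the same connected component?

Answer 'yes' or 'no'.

Initial components: {0,1,2,3,4,5,6,7,8}
Adding edge (0,6): both already in same component {0,1,2,3,4,5,6,7,8}. No change.
New components: {0,1,2,3,4,5,6,7,8}
Are 0 and 3 in the same component? yes

Answer: yes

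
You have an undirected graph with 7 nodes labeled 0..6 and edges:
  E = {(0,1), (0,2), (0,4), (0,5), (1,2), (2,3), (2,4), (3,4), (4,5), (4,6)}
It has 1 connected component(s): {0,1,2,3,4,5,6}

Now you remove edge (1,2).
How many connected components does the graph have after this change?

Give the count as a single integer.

Answer: 1

Derivation:
Initial component count: 1
Remove (1,2): not a bridge. Count unchanged: 1.
  After removal, components: {0,1,2,3,4,5,6}
New component count: 1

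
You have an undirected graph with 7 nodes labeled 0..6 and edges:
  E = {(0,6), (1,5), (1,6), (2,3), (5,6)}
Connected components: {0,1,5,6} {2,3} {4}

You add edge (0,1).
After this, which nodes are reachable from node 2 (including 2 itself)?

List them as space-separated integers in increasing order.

Answer: 2 3

Derivation:
Before: nodes reachable from 2: {2,3}
Adding (0,1): both endpoints already in same component. Reachability from 2 unchanged.
After: nodes reachable from 2: {2,3}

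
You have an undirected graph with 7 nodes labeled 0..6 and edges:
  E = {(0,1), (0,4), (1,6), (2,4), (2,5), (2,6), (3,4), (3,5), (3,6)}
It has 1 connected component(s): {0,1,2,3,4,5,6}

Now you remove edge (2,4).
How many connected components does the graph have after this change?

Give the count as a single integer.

Answer: 1

Derivation:
Initial component count: 1
Remove (2,4): not a bridge. Count unchanged: 1.
  After removal, components: {0,1,2,3,4,5,6}
New component count: 1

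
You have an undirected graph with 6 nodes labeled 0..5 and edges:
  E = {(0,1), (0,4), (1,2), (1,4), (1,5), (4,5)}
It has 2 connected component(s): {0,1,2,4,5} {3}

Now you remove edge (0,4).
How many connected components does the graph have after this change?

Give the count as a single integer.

Answer: 2

Derivation:
Initial component count: 2
Remove (0,4): not a bridge. Count unchanged: 2.
  After removal, components: {0,1,2,4,5} {3}
New component count: 2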